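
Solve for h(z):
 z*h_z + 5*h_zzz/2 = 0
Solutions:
 h(z) = C1 + Integral(C2*airyai(-2^(1/3)*5^(2/3)*z/5) + C3*airybi(-2^(1/3)*5^(2/3)*z/5), z)


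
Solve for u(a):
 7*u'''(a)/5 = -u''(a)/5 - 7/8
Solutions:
 u(a) = C1 + C2*a + C3*exp(-a/7) - 35*a^2/16


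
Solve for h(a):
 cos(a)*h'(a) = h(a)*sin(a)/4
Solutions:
 h(a) = C1/cos(a)^(1/4)


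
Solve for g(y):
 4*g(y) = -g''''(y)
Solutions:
 g(y) = (C1*sin(y) + C2*cos(y))*exp(-y) + (C3*sin(y) + C4*cos(y))*exp(y)


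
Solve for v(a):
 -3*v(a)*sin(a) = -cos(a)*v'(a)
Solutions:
 v(a) = C1/cos(a)^3


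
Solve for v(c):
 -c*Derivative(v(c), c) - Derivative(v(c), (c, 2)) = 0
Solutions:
 v(c) = C1 + C2*erf(sqrt(2)*c/2)


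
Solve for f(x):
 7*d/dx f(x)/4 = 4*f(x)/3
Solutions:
 f(x) = C1*exp(16*x/21)


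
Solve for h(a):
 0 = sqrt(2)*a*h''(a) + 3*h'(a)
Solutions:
 h(a) = C1 + C2*a^(1 - 3*sqrt(2)/2)


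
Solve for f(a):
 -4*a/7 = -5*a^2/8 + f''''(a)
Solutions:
 f(a) = C1 + C2*a + C3*a^2 + C4*a^3 + a^6/576 - a^5/210


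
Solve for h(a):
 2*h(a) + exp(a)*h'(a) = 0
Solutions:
 h(a) = C1*exp(2*exp(-a))


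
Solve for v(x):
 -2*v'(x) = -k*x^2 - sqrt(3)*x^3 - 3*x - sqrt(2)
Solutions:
 v(x) = C1 + k*x^3/6 + sqrt(3)*x^4/8 + 3*x^2/4 + sqrt(2)*x/2


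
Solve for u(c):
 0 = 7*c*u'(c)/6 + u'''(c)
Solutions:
 u(c) = C1 + Integral(C2*airyai(-6^(2/3)*7^(1/3)*c/6) + C3*airybi(-6^(2/3)*7^(1/3)*c/6), c)


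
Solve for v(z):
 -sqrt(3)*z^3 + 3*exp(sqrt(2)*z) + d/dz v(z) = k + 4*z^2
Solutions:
 v(z) = C1 + k*z + sqrt(3)*z^4/4 + 4*z^3/3 - 3*sqrt(2)*exp(sqrt(2)*z)/2


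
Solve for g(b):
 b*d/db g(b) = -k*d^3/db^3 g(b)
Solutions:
 g(b) = C1 + Integral(C2*airyai(b*(-1/k)^(1/3)) + C3*airybi(b*(-1/k)^(1/3)), b)


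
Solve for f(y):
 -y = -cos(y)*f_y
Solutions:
 f(y) = C1 + Integral(y/cos(y), y)


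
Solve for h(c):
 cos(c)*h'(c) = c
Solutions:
 h(c) = C1 + Integral(c/cos(c), c)


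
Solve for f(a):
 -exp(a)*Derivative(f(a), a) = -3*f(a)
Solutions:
 f(a) = C1*exp(-3*exp(-a))


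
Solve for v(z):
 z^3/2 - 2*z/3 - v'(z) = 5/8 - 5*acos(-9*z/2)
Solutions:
 v(z) = C1 + z^4/8 - z^2/3 + 5*z*acos(-9*z/2) - 5*z/8 + 5*sqrt(4 - 81*z^2)/9


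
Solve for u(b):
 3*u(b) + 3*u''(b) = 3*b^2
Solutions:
 u(b) = C1*sin(b) + C2*cos(b) + b^2 - 2


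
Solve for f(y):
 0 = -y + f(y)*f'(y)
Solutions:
 f(y) = -sqrt(C1 + y^2)
 f(y) = sqrt(C1 + y^2)


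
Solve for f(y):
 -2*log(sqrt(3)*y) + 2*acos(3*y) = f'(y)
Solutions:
 f(y) = C1 - 2*y*log(y) + 2*y*acos(3*y) - y*log(3) + 2*y - 2*sqrt(1 - 9*y^2)/3


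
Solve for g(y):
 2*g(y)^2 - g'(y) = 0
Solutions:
 g(y) = -1/(C1 + 2*y)


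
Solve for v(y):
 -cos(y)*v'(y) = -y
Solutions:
 v(y) = C1 + Integral(y/cos(y), y)


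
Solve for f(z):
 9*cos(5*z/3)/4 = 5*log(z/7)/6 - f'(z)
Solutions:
 f(z) = C1 + 5*z*log(z)/6 - 5*z*log(7)/6 - 5*z/6 - 27*sin(5*z/3)/20


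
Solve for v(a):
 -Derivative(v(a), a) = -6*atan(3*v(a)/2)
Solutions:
 Integral(1/atan(3*_y/2), (_y, v(a))) = C1 + 6*a


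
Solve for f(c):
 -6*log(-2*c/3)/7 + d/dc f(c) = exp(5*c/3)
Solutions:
 f(c) = C1 + 6*c*log(-c)/7 + 6*c*(-log(3) - 1 + log(2))/7 + 3*exp(5*c/3)/5


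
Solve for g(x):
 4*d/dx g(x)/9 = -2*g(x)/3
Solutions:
 g(x) = C1*exp(-3*x/2)


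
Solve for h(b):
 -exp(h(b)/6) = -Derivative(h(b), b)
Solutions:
 h(b) = 6*log(-1/(C1 + b)) + 6*log(6)


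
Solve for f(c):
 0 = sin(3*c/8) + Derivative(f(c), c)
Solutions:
 f(c) = C1 + 8*cos(3*c/8)/3


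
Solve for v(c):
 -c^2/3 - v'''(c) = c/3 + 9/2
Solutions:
 v(c) = C1 + C2*c + C3*c^2 - c^5/180 - c^4/72 - 3*c^3/4


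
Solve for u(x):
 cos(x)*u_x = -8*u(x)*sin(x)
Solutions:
 u(x) = C1*cos(x)^8


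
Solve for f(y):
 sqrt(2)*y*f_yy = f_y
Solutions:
 f(y) = C1 + C2*y^(sqrt(2)/2 + 1)


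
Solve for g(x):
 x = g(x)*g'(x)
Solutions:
 g(x) = -sqrt(C1 + x^2)
 g(x) = sqrt(C1 + x^2)


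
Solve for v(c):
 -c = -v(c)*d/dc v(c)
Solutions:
 v(c) = -sqrt(C1 + c^2)
 v(c) = sqrt(C1 + c^2)


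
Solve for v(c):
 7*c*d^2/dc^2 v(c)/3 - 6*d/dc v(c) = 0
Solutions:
 v(c) = C1 + C2*c^(25/7)


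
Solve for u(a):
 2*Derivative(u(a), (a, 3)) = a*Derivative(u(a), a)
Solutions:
 u(a) = C1 + Integral(C2*airyai(2^(2/3)*a/2) + C3*airybi(2^(2/3)*a/2), a)


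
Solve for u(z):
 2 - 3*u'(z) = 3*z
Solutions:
 u(z) = C1 - z^2/2 + 2*z/3


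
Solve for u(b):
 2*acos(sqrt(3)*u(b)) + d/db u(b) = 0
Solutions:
 Integral(1/acos(sqrt(3)*_y), (_y, u(b))) = C1 - 2*b


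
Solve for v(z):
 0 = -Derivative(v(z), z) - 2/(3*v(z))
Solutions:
 v(z) = -sqrt(C1 - 12*z)/3
 v(z) = sqrt(C1 - 12*z)/3


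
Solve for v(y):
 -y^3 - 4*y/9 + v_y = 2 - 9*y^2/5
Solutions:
 v(y) = C1 + y^4/4 - 3*y^3/5 + 2*y^2/9 + 2*y


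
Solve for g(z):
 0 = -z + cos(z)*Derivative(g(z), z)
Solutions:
 g(z) = C1 + Integral(z/cos(z), z)


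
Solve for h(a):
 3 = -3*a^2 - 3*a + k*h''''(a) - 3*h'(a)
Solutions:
 h(a) = C1 + C2*exp(3^(1/3)*a*(1/k)^(1/3)) + C3*exp(a*(-3^(1/3) + 3^(5/6)*I)*(1/k)^(1/3)/2) + C4*exp(-a*(3^(1/3) + 3^(5/6)*I)*(1/k)^(1/3)/2) - a^3/3 - a^2/2 - a


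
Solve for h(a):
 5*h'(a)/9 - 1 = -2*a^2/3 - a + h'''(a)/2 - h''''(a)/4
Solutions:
 h(a) = C1 + C2*exp(a*(2*2^(2/3)/(sqrt(105) + 11)^(1/3) + 2^(1/3)*(sqrt(105) + 11)^(1/3) + 4)/6)*sin(2^(1/3)*sqrt(3)*a*(-(sqrt(105) + 11)^(1/3) + 2*2^(1/3)/(sqrt(105) + 11)^(1/3))/6) + C3*exp(a*(2*2^(2/3)/(sqrt(105) + 11)^(1/3) + 2^(1/3)*(sqrt(105) + 11)^(1/3) + 4)/6)*cos(2^(1/3)*sqrt(3)*a*(-(sqrt(105) + 11)^(1/3) + 2*2^(1/3)/(sqrt(105) + 11)^(1/3))/6) + C4*exp(a*(-2^(1/3)*(sqrt(105) + 11)^(1/3) - 2*2^(2/3)/(sqrt(105) + 11)^(1/3) + 2)/3) - 2*a^3/5 - 9*a^2/10 - 9*a/25


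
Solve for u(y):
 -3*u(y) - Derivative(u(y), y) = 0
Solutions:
 u(y) = C1*exp(-3*y)


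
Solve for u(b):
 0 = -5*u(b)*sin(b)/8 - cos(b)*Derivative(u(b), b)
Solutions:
 u(b) = C1*cos(b)^(5/8)


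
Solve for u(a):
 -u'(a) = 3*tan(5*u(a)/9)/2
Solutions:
 u(a) = -9*asin(C1*exp(-5*a/6))/5 + 9*pi/5
 u(a) = 9*asin(C1*exp(-5*a/6))/5


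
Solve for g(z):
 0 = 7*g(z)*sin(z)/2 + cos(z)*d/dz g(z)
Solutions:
 g(z) = C1*cos(z)^(7/2)


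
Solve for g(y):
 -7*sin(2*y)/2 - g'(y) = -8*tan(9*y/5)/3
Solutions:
 g(y) = C1 - 40*log(cos(9*y/5))/27 + 7*cos(2*y)/4


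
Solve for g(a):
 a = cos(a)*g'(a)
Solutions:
 g(a) = C1 + Integral(a/cos(a), a)


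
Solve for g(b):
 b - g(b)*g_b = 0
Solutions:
 g(b) = -sqrt(C1 + b^2)
 g(b) = sqrt(C1 + b^2)


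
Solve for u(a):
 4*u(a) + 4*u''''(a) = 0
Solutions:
 u(a) = (C1*sin(sqrt(2)*a/2) + C2*cos(sqrt(2)*a/2))*exp(-sqrt(2)*a/2) + (C3*sin(sqrt(2)*a/2) + C4*cos(sqrt(2)*a/2))*exp(sqrt(2)*a/2)


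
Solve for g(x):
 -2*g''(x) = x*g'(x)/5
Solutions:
 g(x) = C1 + C2*erf(sqrt(5)*x/10)


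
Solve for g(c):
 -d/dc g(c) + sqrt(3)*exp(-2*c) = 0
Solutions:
 g(c) = C1 - sqrt(3)*exp(-2*c)/2


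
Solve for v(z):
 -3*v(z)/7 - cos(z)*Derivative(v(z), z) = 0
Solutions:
 v(z) = C1*(sin(z) - 1)^(3/14)/(sin(z) + 1)^(3/14)


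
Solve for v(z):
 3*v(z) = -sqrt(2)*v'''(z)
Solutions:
 v(z) = C3*exp(-2^(5/6)*3^(1/3)*z/2) + (C1*sin(6^(5/6)*z/4) + C2*cos(6^(5/6)*z/4))*exp(2^(5/6)*3^(1/3)*z/4)


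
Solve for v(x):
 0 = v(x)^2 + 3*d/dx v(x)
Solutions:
 v(x) = 3/(C1 + x)


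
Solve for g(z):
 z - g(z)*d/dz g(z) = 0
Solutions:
 g(z) = -sqrt(C1 + z^2)
 g(z) = sqrt(C1 + z^2)


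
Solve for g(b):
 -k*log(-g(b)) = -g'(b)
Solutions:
 -li(-g(b)) = C1 + b*k


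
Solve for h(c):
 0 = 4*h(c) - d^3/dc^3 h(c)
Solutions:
 h(c) = C3*exp(2^(2/3)*c) + (C1*sin(2^(2/3)*sqrt(3)*c/2) + C2*cos(2^(2/3)*sqrt(3)*c/2))*exp(-2^(2/3)*c/2)


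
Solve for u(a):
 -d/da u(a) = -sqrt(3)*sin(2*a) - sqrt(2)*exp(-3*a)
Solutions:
 u(a) = C1 - sqrt(3)*cos(2*a)/2 - sqrt(2)*exp(-3*a)/3


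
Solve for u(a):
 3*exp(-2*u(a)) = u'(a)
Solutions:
 u(a) = log(-sqrt(C1 + 6*a))
 u(a) = log(C1 + 6*a)/2


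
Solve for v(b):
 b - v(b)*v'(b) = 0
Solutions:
 v(b) = -sqrt(C1 + b^2)
 v(b) = sqrt(C1 + b^2)


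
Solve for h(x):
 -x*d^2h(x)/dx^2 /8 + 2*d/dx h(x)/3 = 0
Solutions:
 h(x) = C1 + C2*x^(19/3)


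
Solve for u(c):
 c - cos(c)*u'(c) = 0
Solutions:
 u(c) = C1 + Integral(c/cos(c), c)


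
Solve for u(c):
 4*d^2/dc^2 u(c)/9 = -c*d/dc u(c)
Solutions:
 u(c) = C1 + C2*erf(3*sqrt(2)*c/4)


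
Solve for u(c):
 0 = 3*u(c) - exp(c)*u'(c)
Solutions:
 u(c) = C1*exp(-3*exp(-c))


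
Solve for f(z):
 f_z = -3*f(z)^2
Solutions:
 f(z) = 1/(C1 + 3*z)


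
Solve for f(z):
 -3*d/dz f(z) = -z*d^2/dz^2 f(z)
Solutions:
 f(z) = C1 + C2*z^4


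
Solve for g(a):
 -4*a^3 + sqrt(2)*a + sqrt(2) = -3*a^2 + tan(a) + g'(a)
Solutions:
 g(a) = C1 - a^4 + a^3 + sqrt(2)*a^2/2 + sqrt(2)*a + log(cos(a))


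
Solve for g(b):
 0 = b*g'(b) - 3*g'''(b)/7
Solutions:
 g(b) = C1 + Integral(C2*airyai(3^(2/3)*7^(1/3)*b/3) + C3*airybi(3^(2/3)*7^(1/3)*b/3), b)


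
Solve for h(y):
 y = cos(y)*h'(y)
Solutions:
 h(y) = C1 + Integral(y/cos(y), y)


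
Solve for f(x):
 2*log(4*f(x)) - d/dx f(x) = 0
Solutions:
 -Integral(1/(log(_y) + 2*log(2)), (_y, f(x)))/2 = C1 - x


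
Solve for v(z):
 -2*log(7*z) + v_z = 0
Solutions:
 v(z) = C1 + 2*z*log(z) - 2*z + z*log(49)


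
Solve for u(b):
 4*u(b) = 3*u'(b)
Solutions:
 u(b) = C1*exp(4*b/3)


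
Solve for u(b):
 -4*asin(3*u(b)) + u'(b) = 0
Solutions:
 Integral(1/asin(3*_y), (_y, u(b))) = C1 + 4*b


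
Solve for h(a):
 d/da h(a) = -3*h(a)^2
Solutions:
 h(a) = 1/(C1 + 3*a)


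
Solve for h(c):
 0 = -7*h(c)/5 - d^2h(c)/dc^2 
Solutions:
 h(c) = C1*sin(sqrt(35)*c/5) + C2*cos(sqrt(35)*c/5)


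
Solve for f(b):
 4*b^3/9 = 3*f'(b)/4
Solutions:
 f(b) = C1 + 4*b^4/27


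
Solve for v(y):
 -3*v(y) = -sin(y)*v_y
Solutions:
 v(y) = C1*(cos(y) - 1)^(3/2)/(cos(y) + 1)^(3/2)


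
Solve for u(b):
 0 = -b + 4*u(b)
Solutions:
 u(b) = b/4


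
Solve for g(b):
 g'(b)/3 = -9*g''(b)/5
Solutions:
 g(b) = C1 + C2*exp(-5*b/27)


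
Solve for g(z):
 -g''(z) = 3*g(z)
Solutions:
 g(z) = C1*sin(sqrt(3)*z) + C2*cos(sqrt(3)*z)


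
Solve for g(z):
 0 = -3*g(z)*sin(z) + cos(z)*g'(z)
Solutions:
 g(z) = C1/cos(z)^3


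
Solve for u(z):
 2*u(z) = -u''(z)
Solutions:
 u(z) = C1*sin(sqrt(2)*z) + C2*cos(sqrt(2)*z)


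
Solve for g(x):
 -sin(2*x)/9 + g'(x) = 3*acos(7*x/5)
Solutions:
 g(x) = C1 + 3*x*acos(7*x/5) - 3*sqrt(25 - 49*x^2)/7 - cos(2*x)/18


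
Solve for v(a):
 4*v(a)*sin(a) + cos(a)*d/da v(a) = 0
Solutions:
 v(a) = C1*cos(a)^4


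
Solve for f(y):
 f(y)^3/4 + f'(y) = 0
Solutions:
 f(y) = -sqrt(2)*sqrt(-1/(C1 - y))
 f(y) = sqrt(2)*sqrt(-1/(C1 - y))


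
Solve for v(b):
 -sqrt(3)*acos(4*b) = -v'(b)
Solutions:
 v(b) = C1 + sqrt(3)*(b*acos(4*b) - sqrt(1 - 16*b^2)/4)


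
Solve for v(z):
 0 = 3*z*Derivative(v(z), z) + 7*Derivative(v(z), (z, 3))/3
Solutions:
 v(z) = C1 + Integral(C2*airyai(-21^(2/3)*z/7) + C3*airybi(-21^(2/3)*z/7), z)


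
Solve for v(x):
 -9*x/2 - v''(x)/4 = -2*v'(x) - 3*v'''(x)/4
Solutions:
 v(x) = C1 + 9*x^2/8 + 9*x/32 + (C2*sin(sqrt(95)*x/6) + C3*cos(sqrt(95)*x/6))*exp(x/6)


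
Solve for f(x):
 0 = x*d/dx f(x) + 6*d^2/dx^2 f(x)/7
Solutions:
 f(x) = C1 + C2*erf(sqrt(21)*x/6)


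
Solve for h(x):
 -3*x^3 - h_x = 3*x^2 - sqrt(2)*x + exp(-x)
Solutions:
 h(x) = C1 - 3*x^4/4 - x^3 + sqrt(2)*x^2/2 + exp(-x)


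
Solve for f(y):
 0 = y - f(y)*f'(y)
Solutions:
 f(y) = -sqrt(C1 + y^2)
 f(y) = sqrt(C1 + y^2)


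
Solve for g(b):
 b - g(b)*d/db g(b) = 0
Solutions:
 g(b) = -sqrt(C1 + b^2)
 g(b) = sqrt(C1 + b^2)


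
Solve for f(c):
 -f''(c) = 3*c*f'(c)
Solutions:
 f(c) = C1 + C2*erf(sqrt(6)*c/2)


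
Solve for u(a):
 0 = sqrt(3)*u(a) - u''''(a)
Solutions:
 u(a) = C1*exp(-3^(1/8)*a) + C2*exp(3^(1/8)*a) + C3*sin(3^(1/8)*a) + C4*cos(3^(1/8)*a)


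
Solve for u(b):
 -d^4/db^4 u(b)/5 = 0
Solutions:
 u(b) = C1 + C2*b + C3*b^2 + C4*b^3


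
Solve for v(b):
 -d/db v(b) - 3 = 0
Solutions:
 v(b) = C1 - 3*b


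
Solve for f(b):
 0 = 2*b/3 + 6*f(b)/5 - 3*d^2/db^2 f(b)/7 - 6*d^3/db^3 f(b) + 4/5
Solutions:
 f(b) = C1*exp(-b*(5*5^(1/3)/(42*sqrt(777714) + 37039)^(1/3) + 10 + 5^(2/3)*(42*sqrt(777714) + 37039)^(1/3))/420)*sin(sqrt(3)*5^(1/3)*b*(-5^(1/3)*(42*sqrt(777714) + 37039)^(1/3) + 5/(42*sqrt(777714) + 37039)^(1/3))/420) + C2*exp(-b*(5*5^(1/3)/(42*sqrt(777714) + 37039)^(1/3) + 10 + 5^(2/3)*(42*sqrt(777714) + 37039)^(1/3))/420)*cos(sqrt(3)*5^(1/3)*b*(-5^(1/3)*(42*sqrt(777714) + 37039)^(1/3) + 5/(42*sqrt(777714) + 37039)^(1/3))/420) + C3*exp(b*(-5 + 5*5^(1/3)/(42*sqrt(777714) + 37039)^(1/3) + 5^(2/3)*(42*sqrt(777714) + 37039)^(1/3))/210) - 5*b/9 - 2/3


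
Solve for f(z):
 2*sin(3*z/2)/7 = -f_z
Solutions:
 f(z) = C1 + 4*cos(3*z/2)/21


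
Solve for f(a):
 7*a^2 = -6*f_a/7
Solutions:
 f(a) = C1 - 49*a^3/18


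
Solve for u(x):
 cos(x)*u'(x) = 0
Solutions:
 u(x) = C1


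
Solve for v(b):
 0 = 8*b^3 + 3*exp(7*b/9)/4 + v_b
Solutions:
 v(b) = C1 - 2*b^4 - 27*exp(7*b/9)/28


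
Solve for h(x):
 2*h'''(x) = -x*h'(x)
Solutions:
 h(x) = C1 + Integral(C2*airyai(-2^(2/3)*x/2) + C3*airybi(-2^(2/3)*x/2), x)


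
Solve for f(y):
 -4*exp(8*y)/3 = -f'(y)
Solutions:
 f(y) = C1 + exp(8*y)/6


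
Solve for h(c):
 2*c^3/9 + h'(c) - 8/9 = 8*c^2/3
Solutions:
 h(c) = C1 - c^4/18 + 8*c^3/9 + 8*c/9


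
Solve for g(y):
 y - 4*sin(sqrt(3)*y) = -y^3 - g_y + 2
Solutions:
 g(y) = C1 - y^4/4 - y^2/2 + 2*y - 4*sqrt(3)*cos(sqrt(3)*y)/3


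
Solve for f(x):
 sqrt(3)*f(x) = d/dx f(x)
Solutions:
 f(x) = C1*exp(sqrt(3)*x)


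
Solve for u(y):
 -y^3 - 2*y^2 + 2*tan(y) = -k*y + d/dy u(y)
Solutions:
 u(y) = C1 + k*y^2/2 - y^4/4 - 2*y^3/3 - 2*log(cos(y))


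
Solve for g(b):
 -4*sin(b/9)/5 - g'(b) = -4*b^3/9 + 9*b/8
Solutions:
 g(b) = C1 + b^4/9 - 9*b^2/16 + 36*cos(b/9)/5


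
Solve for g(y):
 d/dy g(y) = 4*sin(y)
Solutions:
 g(y) = C1 - 4*cos(y)


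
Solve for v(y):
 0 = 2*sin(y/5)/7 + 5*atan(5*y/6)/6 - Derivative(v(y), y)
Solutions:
 v(y) = C1 + 5*y*atan(5*y/6)/6 - log(25*y^2 + 36)/2 - 10*cos(y/5)/7


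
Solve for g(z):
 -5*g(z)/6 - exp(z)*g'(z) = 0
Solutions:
 g(z) = C1*exp(5*exp(-z)/6)


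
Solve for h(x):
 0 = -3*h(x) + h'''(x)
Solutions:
 h(x) = C3*exp(3^(1/3)*x) + (C1*sin(3^(5/6)*x/2) + C2*cos(3^(5/6)*x/2))*exp(-3^(1/3)*x/2)


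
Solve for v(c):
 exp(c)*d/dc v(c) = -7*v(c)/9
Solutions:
 v(c) = C1*exp(7*exp(-c)/9)


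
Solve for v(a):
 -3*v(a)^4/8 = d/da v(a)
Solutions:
 v(a) = (-3^(2/3)/3 - 3^(1/6)*I)*(1/(C1 + 3*a))^(1/3)
 v(a) = (-3^(2/3)/3 + 3^(1/6)*I)*(1/(C1 + 3*a))^(1/3)
 v(a) = 2*(1/(C1 + 9*a))^(1/3)


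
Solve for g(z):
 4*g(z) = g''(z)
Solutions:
 g(z) = C1*exp(-2*z) + C2*exp(2*z)


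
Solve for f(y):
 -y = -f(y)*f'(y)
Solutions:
 f(y) = -sqrt(C1 + y^2)
 f(y) = sqrt(C1 + y^2)


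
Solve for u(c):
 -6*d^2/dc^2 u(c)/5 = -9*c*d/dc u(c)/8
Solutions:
 u(c) = C1 + C2*erfi(sqrt(30)*c/8)


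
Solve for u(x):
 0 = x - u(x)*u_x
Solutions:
 u(x) = -sqrt(C1 + x^2)
 u(x) = sqrt(C1 + x^2)


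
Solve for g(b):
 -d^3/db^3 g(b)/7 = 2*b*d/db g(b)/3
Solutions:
 g(b) = C1 + Integral(C2*airyai(-14^(1/3)*3^(2/3)*b/3) + C3*airybi(-14^(1/3)*3^(2/3)*b/3), b)


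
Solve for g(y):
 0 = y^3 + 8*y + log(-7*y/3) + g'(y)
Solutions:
 g(y) = C1 - y^4/4 - 4*y^2 - y*log(-y) + y*(-log(7) + 1 + log(3))


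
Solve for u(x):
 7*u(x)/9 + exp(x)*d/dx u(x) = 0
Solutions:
 u(x) = C1*exp(7*exp(-x)/9)


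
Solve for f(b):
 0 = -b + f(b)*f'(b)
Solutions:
 f(b) = -sqrt(C1 + b^2)
 f(b) = sqrt(C1 + b^2)


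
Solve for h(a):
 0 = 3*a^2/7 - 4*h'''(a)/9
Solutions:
 h(a) = C1 + C2*a + C3*a^2 + 9*a^5/560


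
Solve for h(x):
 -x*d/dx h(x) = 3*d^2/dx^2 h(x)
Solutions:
 h(x) = C1 + C2*erf(sqrt(6)*x/6)


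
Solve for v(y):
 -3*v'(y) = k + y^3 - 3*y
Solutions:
 v(y) = C1 - k*y/3 - y^4/12 + y^2/2


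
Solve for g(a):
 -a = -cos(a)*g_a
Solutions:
 g(a) = C1 + Integral(a/cos(a), a)


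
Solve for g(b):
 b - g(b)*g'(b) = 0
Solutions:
 g(b) = -sqrt(C1 + b^2)
 g(b) = sqrt(C1 + b^2)


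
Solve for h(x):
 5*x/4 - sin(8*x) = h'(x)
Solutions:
 h(x) = C1 + 5*x^2/8 + cos(8*x)/8


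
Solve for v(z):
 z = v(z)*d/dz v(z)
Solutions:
 v(z) = -sqrt(C1 + z^2)
 v(z) = sqrt(C1 + z^2)


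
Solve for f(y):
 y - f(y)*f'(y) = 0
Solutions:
 f(y) = -sqrt(C1 + y^2)
 f(y) = sqrt(C1 + y^2)


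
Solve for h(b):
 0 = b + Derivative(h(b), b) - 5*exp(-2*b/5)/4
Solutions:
 h(b) = C1 - b^2/2 - 25*exp(-2*b/5)/8


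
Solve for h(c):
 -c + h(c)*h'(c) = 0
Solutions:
 h(c) = -sqrt(C1 + c^2)
 h(c) = sqrt(C1 + c^2)


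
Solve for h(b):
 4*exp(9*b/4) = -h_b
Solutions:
 h(b) = C1 - 16*exp(9*b/4)/9


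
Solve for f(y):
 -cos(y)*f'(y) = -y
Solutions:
 f(y) = C1 + Integral(y/cos(y), y)


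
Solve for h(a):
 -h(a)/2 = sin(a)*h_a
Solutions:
 h(a) = C1*(cos(a) + 1)^(1/4)/(cos(a) - 1)^(1/4)


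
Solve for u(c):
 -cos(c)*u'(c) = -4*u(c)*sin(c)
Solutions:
 u(c) = C1/cos(c)^4


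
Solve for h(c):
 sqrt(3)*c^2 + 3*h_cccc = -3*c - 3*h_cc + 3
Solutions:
 h(c) = C1 + C2*c + C3*sin(c) + C4*cos(c) - sqrt(3)*c^4/36 - c^3/6 + c^2*(3 + 2*sqrt(3))/6


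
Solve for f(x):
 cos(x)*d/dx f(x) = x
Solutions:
 f(x) = C1 + Integral(x/cos(x), x)


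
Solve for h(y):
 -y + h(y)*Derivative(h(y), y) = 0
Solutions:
 h(y) = -sqrt(C1 + y^2)
 h(y) = sqrt(C1 + y^2)


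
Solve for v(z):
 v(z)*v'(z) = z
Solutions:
 v(z) = -sqrt(C1 + z^2)
 v(z) = sqrt(C1 + z^2)


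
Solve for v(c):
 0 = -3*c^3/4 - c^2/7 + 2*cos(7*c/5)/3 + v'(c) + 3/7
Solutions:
 v(c) = C1 + 3*c^4/16 + c^3/21 - 3*c/7 - 10*sin(7*c/5)/21


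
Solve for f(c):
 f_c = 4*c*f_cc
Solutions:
 f(c) = C1 + C2*c^(5/4)


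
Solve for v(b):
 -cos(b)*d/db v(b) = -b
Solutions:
 v(b) = C1 + Integral(b/cos(b), b)


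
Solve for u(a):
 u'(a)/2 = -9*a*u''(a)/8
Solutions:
 u(a) = C1 + C2*a^(5/9)


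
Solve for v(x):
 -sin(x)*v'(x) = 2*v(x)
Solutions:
 v(x) = C1*(cos(x) + 1)/(cos(x) - 1)


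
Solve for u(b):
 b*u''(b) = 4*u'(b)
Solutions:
 u(b) = C1 + C2*b^5


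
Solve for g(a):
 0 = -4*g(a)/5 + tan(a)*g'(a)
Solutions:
 g(a) = C1*sin(a)^(4/5)


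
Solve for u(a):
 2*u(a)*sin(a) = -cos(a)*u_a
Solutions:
 u(a) = C1*cos(a)^2


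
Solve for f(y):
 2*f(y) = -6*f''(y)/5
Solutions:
 f(y) = C1*sin(sqrt(15)*y/3) + C2*cos(sqrt(15)*y/3)


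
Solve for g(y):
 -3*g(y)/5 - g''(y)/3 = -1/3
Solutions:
 g(y) = C1*sin(3*sqrt(5)*y/5) + C2*cos(3*sqrt(5)*y/5) + 5/9


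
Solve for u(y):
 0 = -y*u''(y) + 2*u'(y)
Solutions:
 u(y) = C1 + C2*y^3


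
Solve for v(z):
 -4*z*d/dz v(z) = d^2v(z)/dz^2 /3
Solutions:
 v(z) = C1 + C2*erf(sqrt(6)*z)


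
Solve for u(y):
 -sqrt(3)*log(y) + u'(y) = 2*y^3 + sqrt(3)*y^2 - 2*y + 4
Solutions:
 u(y) = C1 + y^4/2 + sqrt(3)*y^3/3 - y^2 + sqrt(3)*y*log(y) - sqrt(3)*y + 4*y


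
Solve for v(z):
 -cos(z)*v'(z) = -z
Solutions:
 v(z) = C1 + Integral(z/cos(z), z)


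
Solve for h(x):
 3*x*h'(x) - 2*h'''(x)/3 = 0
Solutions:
 h(x) = C1 + Integral(C2*airyai(6^(2/3)*x/2) + C3*airybi(6^(2/3)*x/2), x)


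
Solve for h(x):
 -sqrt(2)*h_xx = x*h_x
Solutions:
 h(x) = C1 + C2*erf(2^(1/4)*x/2)


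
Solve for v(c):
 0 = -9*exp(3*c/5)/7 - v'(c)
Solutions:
 v(c) = C1 - 15*exp(3*c/5)/7


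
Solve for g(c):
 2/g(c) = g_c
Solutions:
 g(c) = -sqrt(C1 + 4*c)
 g(c) = sqrt(C1 + 4*c)


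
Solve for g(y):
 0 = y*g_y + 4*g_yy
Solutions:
 g(y) = C1 + C2*erf(sqrt(2)*y/4)


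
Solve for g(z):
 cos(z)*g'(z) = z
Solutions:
 g(z) = C1 + Integral(z/cos(z), z)


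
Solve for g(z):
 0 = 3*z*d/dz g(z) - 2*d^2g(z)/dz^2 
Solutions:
 g(z) = C1 + C2*erfi(sqrt(3)*z/2)


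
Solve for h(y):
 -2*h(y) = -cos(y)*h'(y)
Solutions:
 h(y) = C1*(sin(y) + 1)/(sin(y) - 1)


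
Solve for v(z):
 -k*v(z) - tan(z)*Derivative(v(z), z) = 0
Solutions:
 v(z) = C1*exp(-k*log(sin(z)))


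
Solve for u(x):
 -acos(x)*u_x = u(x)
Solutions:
 u(x) = C1*exp(-Integral(1/acos(x), x))


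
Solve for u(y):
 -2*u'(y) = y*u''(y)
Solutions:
 u(y) = C1 + C2/y


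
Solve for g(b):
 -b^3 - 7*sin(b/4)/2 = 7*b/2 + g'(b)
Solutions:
 g(b) = C1 - b^4/4 - 7*b^2/4 + 14*cos(b/4)


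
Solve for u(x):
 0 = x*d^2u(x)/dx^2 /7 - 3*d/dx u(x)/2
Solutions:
 u(x) = C1 + C2*x^(23/2)


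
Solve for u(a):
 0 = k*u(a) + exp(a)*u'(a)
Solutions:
 u(a) = C1*exp(k*exp(-a))


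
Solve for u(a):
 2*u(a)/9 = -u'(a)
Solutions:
 u(a) = C1*exp(-2*a/9)


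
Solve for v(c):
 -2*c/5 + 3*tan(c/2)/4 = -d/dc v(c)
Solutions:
 v(c) = C1 + c^2/5 + 3*log(cos(c/2))/2


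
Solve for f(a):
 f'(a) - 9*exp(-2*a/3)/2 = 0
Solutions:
 f(a) = C1 - 27*exp(-2*a/3)/4


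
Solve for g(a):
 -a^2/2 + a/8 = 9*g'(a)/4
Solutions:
 g(a) = C1 - 2*a^3/27 + a^2/36


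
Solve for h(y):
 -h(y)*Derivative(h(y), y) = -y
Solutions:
 h(y) = -sqrt(C1 + y^2)
 h(y) = sqrt(C1 + y^2)


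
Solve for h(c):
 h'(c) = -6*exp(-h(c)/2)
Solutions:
 h(c) = 2*log(C1 - 3*c)


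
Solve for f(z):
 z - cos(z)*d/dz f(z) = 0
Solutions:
 f(z) = C1 + Integral(z/cos(z), z)


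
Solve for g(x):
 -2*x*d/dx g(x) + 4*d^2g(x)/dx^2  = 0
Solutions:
 g(x) = C1 + C2*erfi(x/2)


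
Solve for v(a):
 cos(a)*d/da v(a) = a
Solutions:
 v(a) = C1 + Integral(a/cos(a), a)


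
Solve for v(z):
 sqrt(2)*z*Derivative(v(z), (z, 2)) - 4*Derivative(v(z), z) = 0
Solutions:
 v(z) = C1 + C2*z^(1 + 2*sqrt(2))


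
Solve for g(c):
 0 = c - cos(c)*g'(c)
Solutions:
 g(c) = C1 + Integral(c/cos(c), c)


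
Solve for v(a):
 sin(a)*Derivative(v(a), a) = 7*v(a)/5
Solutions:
 v(a) = C1*(cos(a) - 1)^(7/10)/(cos(a) + 1)^(7/10)


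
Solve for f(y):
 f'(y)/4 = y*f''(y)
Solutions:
 f(y) = C1 + C2*y^(5/4)


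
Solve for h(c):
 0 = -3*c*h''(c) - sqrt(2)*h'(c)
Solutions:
 h(c) = C1 + C2*c^(1 - sqrt(2)/3)


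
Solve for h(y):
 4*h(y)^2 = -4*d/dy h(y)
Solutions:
 h(y) = 1/(C1 + y)


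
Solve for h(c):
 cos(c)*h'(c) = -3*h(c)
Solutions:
 h(c) = C1*(sin(c) - 1)^(3/2)/(sin(c) + 1)^(3/2)


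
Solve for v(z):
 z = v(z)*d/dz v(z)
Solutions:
 v(z) = -sqrt(C1 + z^2)
 v(z) = sqrt(C1 + z^2)


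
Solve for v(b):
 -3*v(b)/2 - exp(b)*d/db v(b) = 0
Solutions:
 v(b) = C1*exp(3*exp(-b)/2)


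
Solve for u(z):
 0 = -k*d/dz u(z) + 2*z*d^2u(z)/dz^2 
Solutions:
 u(z) = C1 + z^(re(k)/2 + 1)*(C2*sin(log(z)*Abs(im(k))/2) + C3*cos(log(z)*im(k)/2))


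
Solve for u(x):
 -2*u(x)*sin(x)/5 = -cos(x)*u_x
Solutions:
 u(x) = C1/cos(x)^(2/5)


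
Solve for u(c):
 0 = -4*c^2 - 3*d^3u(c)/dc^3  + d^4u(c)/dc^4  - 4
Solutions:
 u(c) = C1 + C2*c + C3*c^2 + C4*exp(3*c) - c^5/45 - c^4/27 - 22*c^3/81


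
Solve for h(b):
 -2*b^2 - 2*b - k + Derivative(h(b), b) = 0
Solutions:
 h(b) = C1 + 2*b^3/3 + b^2 + b*k


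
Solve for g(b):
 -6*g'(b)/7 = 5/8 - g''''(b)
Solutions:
 g(b) = C1 + C4*exp(6^(1/3)*7^(2/3)*b/7) - 35*b/48 + (C2*sin(2^(1/3)*3^(5/6)*7^(2/3)*b/14) + C3*cos(2^(1/3)*3^(5/6)*7^(2/3)*b/14))*exp(-6^(1/3)*7^(2/3)*b/14)


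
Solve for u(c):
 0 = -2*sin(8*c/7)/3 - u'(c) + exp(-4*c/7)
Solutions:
 u(c) = C1 + 7*cos(8*c/7)/12 - 7*exp(-4*c/7)/4


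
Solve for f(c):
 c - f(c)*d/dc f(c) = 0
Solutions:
 f(c) = -sqrt(C1 + c^2)
 f(c) = sqrt(C1 + c^2)


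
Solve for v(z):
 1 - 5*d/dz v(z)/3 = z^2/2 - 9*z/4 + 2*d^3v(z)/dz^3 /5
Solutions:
 v(z) = C1 + C2*sin(5*sqrt(6)*z/6) + C3*cos(5*sqrt(6)*z/6) - z^3/10 + 27*z^2/40 + 93*z/125


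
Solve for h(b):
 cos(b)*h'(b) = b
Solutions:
 h(b) = C1 + Integral(b/cos(b), b)


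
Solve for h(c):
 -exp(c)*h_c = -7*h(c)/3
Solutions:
 h(c) = C1*exp(-7*exp(-c)/3)


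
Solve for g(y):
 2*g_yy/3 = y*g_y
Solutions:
 g(y) = C1 + C2*erfi(sqrt(3)*y/2)


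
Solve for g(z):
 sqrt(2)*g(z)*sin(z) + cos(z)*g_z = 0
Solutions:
 g(z) = C1*cos(z)^(sqrt(2))


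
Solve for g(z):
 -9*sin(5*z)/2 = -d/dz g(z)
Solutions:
 g(z) = C1 - 9*cos(5*z)/10


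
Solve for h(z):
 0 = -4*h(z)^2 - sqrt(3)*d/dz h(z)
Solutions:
 h(z) = 3/(C1 + 4*sqrt(3)*z)


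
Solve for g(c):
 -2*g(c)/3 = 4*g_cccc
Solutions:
 g(c) = (C1*sin(2^(1/4)*3^(3/4)*c/6) + C2*cos(2^(1/4)*3^(3/4)*c/6))*exp(-2^(1/4)*3^(3/4)*c/6) + (C3*sin(2^(1/4)*3^(3/4)*c/6) + C4*cos(2^(1/4)*3^(3/4)*c/6))*exp(2^(1/4)*3^(3/4)*c/6)


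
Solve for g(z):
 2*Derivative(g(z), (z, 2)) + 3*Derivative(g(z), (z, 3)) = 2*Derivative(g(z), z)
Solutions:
 g(z) = C1 + C2*exp(z*(-1 + sqrt(7))/3) + C3*exp(-z*(1 + sqrt(7))/3)


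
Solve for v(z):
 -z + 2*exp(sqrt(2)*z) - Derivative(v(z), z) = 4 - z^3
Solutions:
 v(z) = C1 + z^4/4 - z^2/2 - 4*z + sqrt(2)*exp(sqrt(2)*z)


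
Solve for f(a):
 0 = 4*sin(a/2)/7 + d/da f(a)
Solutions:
 f(a) = C1 + 8*cos(a/2)/7


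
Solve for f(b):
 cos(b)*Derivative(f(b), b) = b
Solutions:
 f(b) = C1 + Integral(b/cos(b), b)


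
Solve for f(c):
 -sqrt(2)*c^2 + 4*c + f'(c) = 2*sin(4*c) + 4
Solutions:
 f(c) = C1 + sqrt(2)*c^3/3 - 2*c^2 + 4*c - cos(4*c)/2


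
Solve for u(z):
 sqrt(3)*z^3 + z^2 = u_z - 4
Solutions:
 u(z) = C1 + sqrt(3)*z^4/4 + z^3/3 + 4*z


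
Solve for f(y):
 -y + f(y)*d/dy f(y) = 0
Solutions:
 f(y) = -sqrt(C1 + y^2)
 f(y) = sqrt(C1 + y^2)


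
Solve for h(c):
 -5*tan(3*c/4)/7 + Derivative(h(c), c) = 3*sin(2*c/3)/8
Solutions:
 h(c) = C1 - 20*log(cos(3*c/4))/21 - 9*cos(2*c/3)/16


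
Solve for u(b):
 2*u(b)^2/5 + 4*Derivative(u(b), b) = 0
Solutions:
 u(b) = 10/(C1 + b)


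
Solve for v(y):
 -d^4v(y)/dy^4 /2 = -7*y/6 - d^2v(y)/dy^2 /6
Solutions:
 v(y) = C1 + C2*y + C3*exp(-sqrt(3)*y/3) + C4*exp(sqrt(3)*y/3) - 7*y^3/6


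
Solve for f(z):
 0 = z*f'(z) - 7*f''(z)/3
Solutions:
 f(z) = C1 + C2*erfi(sqrt(42)*z/14)


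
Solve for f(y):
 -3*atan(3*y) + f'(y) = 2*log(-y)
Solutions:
 f(y) = C1 + 2*y*log(-y) + 3*y*atan(3*y) - 2*y - log(9*y^2 + 1)/2


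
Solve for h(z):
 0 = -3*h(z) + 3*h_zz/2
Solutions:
 h(z) = C1*exp(-sqrt(2)*z) + C2*exp(sqrt(2)*z)


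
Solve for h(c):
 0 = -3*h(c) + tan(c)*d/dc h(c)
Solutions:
 h(c) = C1*sin(c)^3


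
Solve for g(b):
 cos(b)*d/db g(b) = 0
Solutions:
 g(b) = C1


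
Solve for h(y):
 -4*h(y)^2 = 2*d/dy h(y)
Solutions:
 h(y) = 1/(C1 + 2*y)


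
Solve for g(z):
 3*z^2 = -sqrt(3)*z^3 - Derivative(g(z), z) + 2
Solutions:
 g(z) = C1 - sqrt(3)*z^4/4 - z^3 + 2*z


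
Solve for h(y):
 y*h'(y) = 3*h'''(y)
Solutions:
 h(y) = C1 + Integral(C2*airyai(3^(2/3)*y/3) + C3*airybi(3^(2/3)*y/3), y)


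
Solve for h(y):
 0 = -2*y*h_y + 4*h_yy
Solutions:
 h(y) = C1 + C2*erfi(y/2)


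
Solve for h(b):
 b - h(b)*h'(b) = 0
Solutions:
 h(b) = -sqrt(C1 + b^2)
 h(b) = sqrt(C1 + b^2)


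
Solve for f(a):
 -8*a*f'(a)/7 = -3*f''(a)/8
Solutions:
 f(a) = C1 + C2*erfi(4*sqrt(42)*a/21)


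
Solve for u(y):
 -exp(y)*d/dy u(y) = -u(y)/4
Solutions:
 u(y) = C1*exp(-exp(-y)/4)


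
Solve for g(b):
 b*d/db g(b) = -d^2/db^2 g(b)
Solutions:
 g(b) = C1 + C2*erf(sqrt(2)*b/2)


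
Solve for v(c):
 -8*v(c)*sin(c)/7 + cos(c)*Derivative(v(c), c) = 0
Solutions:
 v(c) = C1/cos(c)^(8/7)


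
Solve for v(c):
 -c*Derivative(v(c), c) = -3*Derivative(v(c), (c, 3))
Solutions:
 v(c) = C1 + Integral(C2*airyai(3^(2/3)*c/3) + C3*airybi(3^(2/3)*c/3), c)


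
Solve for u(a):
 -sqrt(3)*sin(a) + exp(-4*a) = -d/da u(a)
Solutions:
 u(a) = C1 - sqrt(3)*cos(a) + exp(-4*a)/4


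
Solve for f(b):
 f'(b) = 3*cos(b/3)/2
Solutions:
 f(b) = C1 + 9*sin(b/3)/2


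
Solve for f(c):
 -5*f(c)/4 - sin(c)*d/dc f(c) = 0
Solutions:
 f(c) = C1*(cos(c) + 1)^(5/8)/(cos(c) - 1)^(5/8)


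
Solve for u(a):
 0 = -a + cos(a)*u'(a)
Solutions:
 u(a) = C1 + Integral(a/cos(a), a)


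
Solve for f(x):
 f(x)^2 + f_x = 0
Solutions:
 f(x) = 1/(C1 + x)


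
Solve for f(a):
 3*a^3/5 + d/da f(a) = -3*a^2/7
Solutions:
 f(a) = C1 - 3*a^4/20 - a^3/7


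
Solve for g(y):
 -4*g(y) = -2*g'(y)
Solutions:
 g(y) = C1*exp(2*y)


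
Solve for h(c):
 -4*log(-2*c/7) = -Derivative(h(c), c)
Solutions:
 h(c) = C1 + 4*c*log(-c) + 4*c*(-log(7) - 1 + log(2))


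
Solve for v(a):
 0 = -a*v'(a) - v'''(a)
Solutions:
 v(a) = C1 + Integral(C2*airyai(-a) + C3*airybi(-a), a)


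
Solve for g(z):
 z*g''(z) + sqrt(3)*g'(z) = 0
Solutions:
 g(z) = C1 + C2*z^(1 - sqrt(3))


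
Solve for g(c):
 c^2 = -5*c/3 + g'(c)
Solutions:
 g(c) = C1 + c^3/3 + 5*c^2/6


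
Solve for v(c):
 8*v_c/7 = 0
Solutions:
 v(c) = C1


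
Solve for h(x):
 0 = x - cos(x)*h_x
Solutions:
 h(x) = C1 + Integral(x/cos(x), x)


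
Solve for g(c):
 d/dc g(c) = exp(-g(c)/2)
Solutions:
 g(c) = 2*log(C1 + c/2)


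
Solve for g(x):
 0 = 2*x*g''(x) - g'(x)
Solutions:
 g(x) = C1 + C2*x^(3/2)


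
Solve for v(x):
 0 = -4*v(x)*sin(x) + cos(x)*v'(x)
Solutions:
 v(x) = C1/cos(x)^4


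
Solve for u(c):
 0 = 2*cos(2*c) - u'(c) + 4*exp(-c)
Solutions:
 u(c) = C1 + sin(2*c) - 4*exp(-c)


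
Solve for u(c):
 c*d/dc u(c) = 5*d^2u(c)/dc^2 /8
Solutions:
 u(c) = C1 + C2*erfi(2*sqrt(5)*c/5)


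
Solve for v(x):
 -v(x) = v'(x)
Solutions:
 v(x) = C1*exp(-x)


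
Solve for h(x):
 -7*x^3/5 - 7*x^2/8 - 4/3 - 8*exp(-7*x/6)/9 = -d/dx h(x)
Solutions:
 h(x) = C1 + 7*x^4/20 + 7*x^3/24 + 4*x/3 - 16*exp(-7*x/6)/21


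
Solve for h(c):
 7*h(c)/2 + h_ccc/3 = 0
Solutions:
 h(c) = C3*exp(-2^(2/3)*21^(1/3)*c/2) + (C1*sin(2^(2/3)*3^(5/6)*7^(1/3)*c/4) + C2*cos(2^(2/3)*3^(5/6)*7^(1/3)*c/4))*exp(2^(2/3)*21^(1/3)*c/4)


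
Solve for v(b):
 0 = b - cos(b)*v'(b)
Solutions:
 v(b) = C1 + Integral(b/cos(b), b)


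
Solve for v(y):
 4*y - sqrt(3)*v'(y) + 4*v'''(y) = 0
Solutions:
 v(y) = C1 + C2*exp(-3^(1/4)*y/2) + C3*exp(3^(1/4)*y/2) + 2*sqrt(3)*y^2/3


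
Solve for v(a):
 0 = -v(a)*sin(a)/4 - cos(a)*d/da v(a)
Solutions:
 v(a) = C1*cos(a)^(1/4)


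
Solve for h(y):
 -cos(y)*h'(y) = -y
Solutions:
 h(y) = C1 + Integral(y/cos(y), y)


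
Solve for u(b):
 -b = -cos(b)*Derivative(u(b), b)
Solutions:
 u(b) = C1 + Integral(b/cos(b), b)


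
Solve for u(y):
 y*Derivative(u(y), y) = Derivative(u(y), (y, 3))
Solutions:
 u(y) = C1 + Integral(C2*airyai(y) + C3*airybi(y), y)


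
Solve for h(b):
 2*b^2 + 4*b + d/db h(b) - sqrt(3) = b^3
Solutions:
 h(b) = C1 + b^4/4 - 2*b^3/3 - 2*b^2 + sqrt(3)*b


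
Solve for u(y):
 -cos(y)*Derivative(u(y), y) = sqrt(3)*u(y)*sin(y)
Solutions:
 u(y) = C1*cos(y)^(sqrt(3))


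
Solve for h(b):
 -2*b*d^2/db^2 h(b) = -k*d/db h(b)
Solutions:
 h(b) = C1 + b^(re(k)/2 + 1)*(C2*sin(log(b)*Abs(im(k))/2) + C3*cos(log(b)*im(k)/2))


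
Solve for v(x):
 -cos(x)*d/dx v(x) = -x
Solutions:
 v(x) = C1 + Integral(x/cos(x), x)


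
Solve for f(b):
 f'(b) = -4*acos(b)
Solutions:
 f(b) = C1 - 4*b*acos(b) + 4*sqrt(1 - b^2)


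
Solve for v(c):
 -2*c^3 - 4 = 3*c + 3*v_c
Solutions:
 v(c) = C1 - c^4/6 - c^2/2 - 4*c/3


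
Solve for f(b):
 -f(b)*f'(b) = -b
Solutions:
 f(b) = -sqrt(C1 + b^2)
 f(b) = sqrt(C1 + b^2)


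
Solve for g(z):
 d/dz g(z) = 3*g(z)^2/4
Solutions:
 g(z) = -4/(C1 + 3*z)


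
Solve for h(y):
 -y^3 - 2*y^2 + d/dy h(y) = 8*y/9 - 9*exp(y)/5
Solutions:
 h(y) = C1 + y^4/4 + 2*y^3/3 + 4*y^2/9 - 9*exp(y)/5


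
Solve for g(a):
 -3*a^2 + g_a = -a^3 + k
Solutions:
 g(a) = C1 - a^4/4 + a^3 + a*k


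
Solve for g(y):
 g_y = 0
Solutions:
 g(y) = C1


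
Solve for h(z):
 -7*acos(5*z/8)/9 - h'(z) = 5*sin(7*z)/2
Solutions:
 h(z) = C1 - 7*z*acos(5*z/8)/9 + 7*sqrt(64 - 25*z^2)/45 + 5*cos(7*z)/14


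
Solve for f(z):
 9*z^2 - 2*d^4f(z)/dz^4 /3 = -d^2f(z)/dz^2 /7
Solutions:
 f(z) = C1 + C2*z + C3*exp(-sqrt(42)*z/14) + C4*exp(sqrt(42)*z/14) - 21*z^4/4 - 294*z^2


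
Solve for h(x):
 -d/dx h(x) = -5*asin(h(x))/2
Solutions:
 Integral(1/asin(_y), (_y, h(x))) = C1 + 5*x/2


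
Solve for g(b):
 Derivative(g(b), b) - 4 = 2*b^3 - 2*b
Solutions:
 g(b) = C1 + b^4/2 - b^2 + 4*b


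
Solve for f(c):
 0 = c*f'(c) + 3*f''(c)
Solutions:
 f(c) = C1 + C2*erf(sqrt(6)*c/6)


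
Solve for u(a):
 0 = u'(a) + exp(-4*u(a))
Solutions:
 u(a) = log(-I*(C1 - 4*a)^(1/4))
 u(a) = log(I*(C1 - 4*a)^(1/4))
 u(a) = log(-(C1 - 4*a)^(1/4))
 u(a) = log(C1 - 4*a)/4


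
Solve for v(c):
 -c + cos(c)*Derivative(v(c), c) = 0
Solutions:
 v(c) = C1 + Integral(c/cos(c), c)


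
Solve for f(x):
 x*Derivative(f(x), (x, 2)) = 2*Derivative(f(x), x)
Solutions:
 f(x) = C1 + C2*x^3


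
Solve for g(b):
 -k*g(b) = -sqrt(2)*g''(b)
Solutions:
 g(b) = C1*exp(-2^(3/4)*b*sqrt(k)/2) + C2*exp(2^(3/4)*b*sqrt(k)/2)


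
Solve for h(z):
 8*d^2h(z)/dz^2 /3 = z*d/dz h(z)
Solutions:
 h(z) = C1 + C2*erfi(sqrt(3)*z/4)


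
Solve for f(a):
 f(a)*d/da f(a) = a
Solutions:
 f(a) = -sqrt(C1 + a^2)
 f(a) = sqrt(C1 + a^2)


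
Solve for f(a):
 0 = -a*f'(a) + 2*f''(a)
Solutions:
 f(a) = C1 + C2*erfi(a/2)


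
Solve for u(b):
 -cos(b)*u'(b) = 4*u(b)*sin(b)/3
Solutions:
 u(b) = C1*cos(b)^(4/3)


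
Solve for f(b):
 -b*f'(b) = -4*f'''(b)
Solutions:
 f(b) = C1 + Integral(C2*airyai(2^(1/3)*b/2) + C3*airybi(2^(1/3)*b/2), b)


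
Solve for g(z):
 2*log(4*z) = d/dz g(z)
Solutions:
 g(z) = C1 + 2*z*log(z) - 2*z + z*log(16)


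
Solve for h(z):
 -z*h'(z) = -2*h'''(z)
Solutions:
 h(z) = C1 + Integral(C2*airyai(2^(2/3)*z/2) + C3*airybi(2^(2/3)*z/2), z)


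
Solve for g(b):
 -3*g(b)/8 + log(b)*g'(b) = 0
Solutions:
 g(b) = C1*exp(3*li(b)/8)


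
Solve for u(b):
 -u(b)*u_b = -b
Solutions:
 u(b) = -sqrt(C1 + b^2)
 u(b) = sqrt(C1 + b^2)


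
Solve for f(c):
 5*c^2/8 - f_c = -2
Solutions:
 f(c) = C1 + 5*c^3/24 + 2*c


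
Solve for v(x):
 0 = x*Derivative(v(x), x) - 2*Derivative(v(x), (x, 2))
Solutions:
 v(x) = C1 + C2*erfi(x/2)


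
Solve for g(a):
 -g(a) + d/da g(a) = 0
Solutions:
 g(a) = C1*exp(a)


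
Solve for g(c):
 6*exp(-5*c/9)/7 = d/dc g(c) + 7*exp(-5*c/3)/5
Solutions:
 g(c) = C1 + 21*exp(-5*c/3)/25 - 54*exp(-5*c/9)/35


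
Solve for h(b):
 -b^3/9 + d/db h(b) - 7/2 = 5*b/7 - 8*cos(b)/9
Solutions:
 h(b) = C1 + b^4/36 + 5*b^2/14 + 7*b/2 - 8*sin(b)/9


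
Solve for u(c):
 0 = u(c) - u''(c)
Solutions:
 u(c) = C1*exp(-c) + C2*exp(c)


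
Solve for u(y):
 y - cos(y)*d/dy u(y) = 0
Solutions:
 u(y) = C1 + Integral(y/cos(y), y)


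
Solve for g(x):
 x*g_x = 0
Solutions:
 g(x) = C1


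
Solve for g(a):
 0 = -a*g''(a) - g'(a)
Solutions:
 g(a) = C1 + C2*log(a)


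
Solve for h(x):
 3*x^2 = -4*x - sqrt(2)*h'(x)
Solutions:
 h(x) = C1 - sqrt(2)*x^3/2 - sqrt(2)*x^2


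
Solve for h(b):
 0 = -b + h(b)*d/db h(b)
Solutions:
 h(b) = -sqrt(C1 + b^2)
 h(b) = sqrt(C1 + b^2)


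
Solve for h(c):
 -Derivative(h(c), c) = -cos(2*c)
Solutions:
 h(c) = C1 + sin(2*c)/2


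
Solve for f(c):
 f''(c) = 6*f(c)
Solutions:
 f(c) = C1*exp(-sqrt(6)*c) + C2*exp(sqrt(6)*c)


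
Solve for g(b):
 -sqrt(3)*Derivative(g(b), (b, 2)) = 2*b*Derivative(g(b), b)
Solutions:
 g(b) = C1 + C2*erf(3^(3/4)*b/3)


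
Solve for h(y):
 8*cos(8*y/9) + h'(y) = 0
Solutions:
 h(y) = C1 - 9*sin(8*y/9)


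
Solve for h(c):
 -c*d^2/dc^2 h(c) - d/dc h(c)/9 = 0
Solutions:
 h(c) = C1 + C2*c^(8/9)


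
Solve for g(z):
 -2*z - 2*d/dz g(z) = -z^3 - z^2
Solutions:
 g(z) = C1 + z^4/8 + z^3/6 - z^2/2


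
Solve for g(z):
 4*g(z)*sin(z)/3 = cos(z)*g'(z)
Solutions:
 g(z) = C1/cos(z)^(4/3)


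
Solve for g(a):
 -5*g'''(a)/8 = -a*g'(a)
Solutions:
 g(a) = C1 + Integral(C2*airyai(2*5^(2/3)*a/5) + C3*airybi(2*5^(2/3)*a/5), a)


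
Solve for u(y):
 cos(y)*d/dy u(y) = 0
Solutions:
 u(y) = C1


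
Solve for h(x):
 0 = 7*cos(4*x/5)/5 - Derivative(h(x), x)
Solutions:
 h(x) = C1 + 7*sin(4*x/5)/4


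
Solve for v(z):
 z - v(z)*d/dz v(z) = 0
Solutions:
 v(z) = -sqrt(C1 + z^2)
 v(z) = sqrt(C1 + z^2)


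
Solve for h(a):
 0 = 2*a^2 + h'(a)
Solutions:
 h(a) = C1 - 2*a^3/3


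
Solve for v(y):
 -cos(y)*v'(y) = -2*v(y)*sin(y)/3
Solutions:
 v(y) = C1/cos(y)^(2/3)


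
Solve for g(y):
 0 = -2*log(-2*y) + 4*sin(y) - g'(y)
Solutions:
 g(y) = C1 - 2*y*log(-y) - 2*y*log(2) + 2*y - 4*cos(y)


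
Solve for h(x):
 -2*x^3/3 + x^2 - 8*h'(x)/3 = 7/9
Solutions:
 h(x) = C1 - x^4/16 + x^3/8 - 7*x/24


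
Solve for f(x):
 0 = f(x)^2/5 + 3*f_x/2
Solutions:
 f(x) = 15/(C1 + 2*x)


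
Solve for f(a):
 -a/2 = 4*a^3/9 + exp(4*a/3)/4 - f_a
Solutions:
 f(a) = C1 + a^4/9 + a^2/4 + 3*exp(4*a/3)/16


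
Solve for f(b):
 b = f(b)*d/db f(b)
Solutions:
 f(b) = -sqrt(C1 + b^2)
 f(b) = sqrt(C1 + b^2)


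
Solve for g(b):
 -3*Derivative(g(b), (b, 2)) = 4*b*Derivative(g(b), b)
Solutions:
 g(b) = C1 + C2*erf(sqrt(6)*b/3)


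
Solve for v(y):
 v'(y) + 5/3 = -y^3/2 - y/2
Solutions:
 v(y) = C1 - y^4/8 - y^2/4 - 5*y/3


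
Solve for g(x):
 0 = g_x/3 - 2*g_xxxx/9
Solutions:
 g(x) = C1 + C4*exp(2^(2/3)*3^(1/3)*x/2) + (C2*sin(2^(2/3)*3^(5/6)*x/4) + C3*cos(2^(2/3)*3^(5/6)*x/4))*exp(-2^(2/3)*3^(1/3)*x/4)


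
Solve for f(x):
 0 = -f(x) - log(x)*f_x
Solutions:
 f(x) = C1*exp(-li(x))


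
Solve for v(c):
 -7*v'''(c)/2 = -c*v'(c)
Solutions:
 v(c) = C1 + Integral(C2*airyai(2^(1/3)*7^(2/3)*c/7) + C3*airybi(2^(1/3)*7^(2/3)*c/7), c)


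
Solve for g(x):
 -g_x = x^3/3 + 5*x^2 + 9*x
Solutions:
 g(x) = C1 - x^4/12 - 5*x^3/3 - 9*x^2/2


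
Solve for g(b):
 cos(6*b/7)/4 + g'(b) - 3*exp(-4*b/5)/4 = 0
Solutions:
 g(b) = C1 - 7*sin(6*b/7)/24 - 15*exp(-4*b/5)/16


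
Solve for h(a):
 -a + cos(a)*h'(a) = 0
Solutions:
 h(a) = C1 + Integral(a/cos(a), a)


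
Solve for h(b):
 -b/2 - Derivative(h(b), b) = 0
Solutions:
 h(b) = C1 - b^2/4


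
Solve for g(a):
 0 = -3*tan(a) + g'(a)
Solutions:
 g(a) = C1 - 3*log(cos(a))


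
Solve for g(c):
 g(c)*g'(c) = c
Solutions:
 g(c) = -sqrt(C1 + c^2)
 g(c) = sqrt(C1 + c^2)


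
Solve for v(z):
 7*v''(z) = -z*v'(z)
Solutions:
 v(z) = C1 + C2*erf(sqrt(14)*z/14)


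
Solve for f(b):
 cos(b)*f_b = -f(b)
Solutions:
 f(b) = C1*sqrt(sin(b) - 1)/sqrt(sin(b) + 1)


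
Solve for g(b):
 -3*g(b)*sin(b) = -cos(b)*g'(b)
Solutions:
 g(b) = C1/cos(b)^3


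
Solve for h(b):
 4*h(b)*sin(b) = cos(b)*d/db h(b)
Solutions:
 h(b) = C1/cos(b)^4


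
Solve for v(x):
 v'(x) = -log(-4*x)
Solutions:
 v(x) = C1 - x*log(-x) + x*(1 - 2*log(2))


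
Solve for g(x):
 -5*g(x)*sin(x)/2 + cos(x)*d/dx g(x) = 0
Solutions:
 g(x) = C1/cos(x)^(5/2)


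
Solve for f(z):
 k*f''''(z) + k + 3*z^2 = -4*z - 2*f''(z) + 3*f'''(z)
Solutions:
 f(z) = C1 + C2*z + C3*exp(z*(3 - sqrt(9 - 8*k))/(2*k)) + C4*exp(z*(sqrt(9 - 8*k) + 3)/(2*k)) - z^4/8 - 13*z^3/12 + z^2*(4*k - 39)/8


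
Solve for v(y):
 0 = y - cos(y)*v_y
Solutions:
 v(y) = C1 + Integral(y/cos(y), y)


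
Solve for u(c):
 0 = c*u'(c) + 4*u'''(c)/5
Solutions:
 u(c) = C1 + Integral(C2*airyai(-10^(1/3)*c/2) + C3*airybi(-10^(1/3)*c/2), c)


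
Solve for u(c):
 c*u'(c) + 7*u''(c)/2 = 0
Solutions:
 u(c) = C1 + C2*erf(sqrt(7)*c/7)


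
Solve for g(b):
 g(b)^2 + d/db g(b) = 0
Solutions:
 g(b) = 1/(C1 + b)


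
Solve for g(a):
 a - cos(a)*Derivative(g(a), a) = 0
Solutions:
 g(a) = C1 + Integral(a/cos(a), a)
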